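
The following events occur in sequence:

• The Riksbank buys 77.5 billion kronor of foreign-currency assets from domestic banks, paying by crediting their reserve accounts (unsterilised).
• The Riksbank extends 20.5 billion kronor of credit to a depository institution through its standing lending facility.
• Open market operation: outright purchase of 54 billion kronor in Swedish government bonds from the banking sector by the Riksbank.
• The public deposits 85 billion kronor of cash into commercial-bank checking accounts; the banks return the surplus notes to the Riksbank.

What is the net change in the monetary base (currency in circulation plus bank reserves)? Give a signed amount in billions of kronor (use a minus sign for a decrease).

+152 billion

Riksbank balance sheet:
  Assets:      Securities +54B, Loans to banks +20.5B, Foreign assets +77.5B
  Liabilities: Bank reserves +237B, Currency in circulation −85B
Monetary base = currency + reserves: −85B + (+237B) = +152 billion.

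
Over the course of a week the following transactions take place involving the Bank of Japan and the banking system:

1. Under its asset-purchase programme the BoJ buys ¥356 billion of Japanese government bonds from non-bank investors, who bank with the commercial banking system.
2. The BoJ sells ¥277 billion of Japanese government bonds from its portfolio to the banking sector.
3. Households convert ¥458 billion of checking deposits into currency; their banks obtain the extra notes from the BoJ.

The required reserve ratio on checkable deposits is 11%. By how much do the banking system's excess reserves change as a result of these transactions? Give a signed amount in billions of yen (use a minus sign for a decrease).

Asset purchase (from non-banks) ¥356 billion: reserves +¥356B, deposits +¥356B.
OMO sale (to banks) ¥277 billion: reserves −¥277B, deposits 0.
Currency withdrawal ¥458 billion: reserves −¥458B, deposits −¥458B.
Totals: Δreserves = −¥379B, Δdeposits = −¥102B.
Δrequired reserves = 11% × −¥102B = −¥11.22B.
Δexcess reserves = Δreserves − Δrequired = −¥379B − (−¥11.22B) = -¥367.78 billion.

-¥367.78 billion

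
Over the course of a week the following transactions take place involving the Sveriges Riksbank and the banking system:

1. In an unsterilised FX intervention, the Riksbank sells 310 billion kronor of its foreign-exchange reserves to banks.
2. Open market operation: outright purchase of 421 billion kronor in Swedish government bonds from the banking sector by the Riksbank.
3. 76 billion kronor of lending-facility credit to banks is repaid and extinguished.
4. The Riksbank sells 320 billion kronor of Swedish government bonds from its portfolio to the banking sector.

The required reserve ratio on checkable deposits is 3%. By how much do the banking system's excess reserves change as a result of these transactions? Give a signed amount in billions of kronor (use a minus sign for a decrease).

FX sale 310 billion kronor: reserves −310B, deposits 0.
OMO purchase (from banks) 421 billion kronor: reserves +421B, deposits 0.
Discount-window repayment 76 billion kronor: reserves −76B, deposits 0.
OMO sale (to banks) 320 billion kronor: reserves −320B, deposits 0.
Totals: Δreserves = −285B, Δdeposits = 0.
Δrequired reserves = 3% × 0 = 0.
Δexcess reserves = Δreserves − Δrequired = −285B − (0) = -285 billion.

-285 billion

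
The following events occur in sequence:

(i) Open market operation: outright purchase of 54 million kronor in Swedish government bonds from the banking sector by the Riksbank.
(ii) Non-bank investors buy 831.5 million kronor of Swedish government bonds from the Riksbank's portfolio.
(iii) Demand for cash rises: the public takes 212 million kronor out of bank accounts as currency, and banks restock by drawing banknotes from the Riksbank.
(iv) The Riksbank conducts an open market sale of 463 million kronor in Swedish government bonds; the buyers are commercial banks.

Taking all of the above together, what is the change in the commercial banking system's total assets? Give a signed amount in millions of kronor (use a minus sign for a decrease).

Riksbank balance sheet:
  Assets:      Securities −1240.5M
  Liabilities: Bank reserves −1452.5M, Currency in circulation +212M
Commercial banking system:
  Assets:      Reserves at CB −1452.5M, Securities +409M
  Liabilities: Checkable deposits −1043.5M
Change in total bank assets = -1043.5 million.

-1043.5 million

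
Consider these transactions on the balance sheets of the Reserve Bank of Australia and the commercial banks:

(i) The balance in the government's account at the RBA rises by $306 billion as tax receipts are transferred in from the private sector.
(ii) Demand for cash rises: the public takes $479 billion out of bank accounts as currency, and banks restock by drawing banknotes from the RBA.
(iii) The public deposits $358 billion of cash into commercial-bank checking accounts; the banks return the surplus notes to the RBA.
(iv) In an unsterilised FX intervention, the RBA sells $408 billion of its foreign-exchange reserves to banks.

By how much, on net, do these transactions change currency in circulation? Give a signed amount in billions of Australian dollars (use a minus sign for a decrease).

RBA balance sheet:
  Assets:      Foreign assets −$408B
  Liabilities: Bank reserves −$835B, Currency in circulation +$121B, Government deposits +$306B
So the change in currency in circulation is +$121 billion.

+$121 billion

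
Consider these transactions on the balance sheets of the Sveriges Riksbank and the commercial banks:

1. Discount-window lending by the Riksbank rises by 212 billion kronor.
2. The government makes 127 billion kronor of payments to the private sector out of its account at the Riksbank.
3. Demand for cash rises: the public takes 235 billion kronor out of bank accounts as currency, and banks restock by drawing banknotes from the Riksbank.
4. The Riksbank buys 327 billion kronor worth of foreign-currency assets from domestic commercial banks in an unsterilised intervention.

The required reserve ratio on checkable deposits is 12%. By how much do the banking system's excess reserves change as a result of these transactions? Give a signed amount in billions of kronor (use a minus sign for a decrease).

Discount-window loan 212 billion kronor: reserves +212B, deposits 0.
Government spending 127 billion kronor: reserves +127B, deposits +127B.
Currency withdrawal 235 billion kronor: reserves −235B, deposits −235B.
FX purchase 327 billion kronor: reserves +327B, deposits 0.
Totals: Δreserves = +431B, Δdeposits = −108B.
Δrequired reserves = 12% × −108B = −12.96B.
Δexcess reserves = Δreserves − Δrequired = +431B − (−12.96B) = +443.96 billion.

+443.96 billion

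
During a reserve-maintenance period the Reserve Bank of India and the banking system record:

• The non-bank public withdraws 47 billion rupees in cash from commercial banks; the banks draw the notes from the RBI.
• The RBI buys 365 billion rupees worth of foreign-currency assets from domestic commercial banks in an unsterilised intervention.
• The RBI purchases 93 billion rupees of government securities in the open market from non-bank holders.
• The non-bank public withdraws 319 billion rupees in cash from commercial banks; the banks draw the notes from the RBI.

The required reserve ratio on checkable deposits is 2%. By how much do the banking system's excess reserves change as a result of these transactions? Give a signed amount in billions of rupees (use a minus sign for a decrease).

+97.46 billion

Currency withdrawal 47 billion rupees: reserves −47B, deposits −47B.
FX purchase 365 billion rupees: reserves +365B, deposits 0.
Asset purchase (from non-banks) 93 billion rupees: reserves +93B, deposits +93B.
Currency withdrawal 319 billion rupees: reserves −319B, deposits −319B.
Totals: Δreserves = +92B, Δdeposits = −273B.
Δrequired reserves = 2% × −273B = −5.46B.
Δexcess reserves = Δreserves − Δrequired = +92B − (−5.46B) = +97.46 billion.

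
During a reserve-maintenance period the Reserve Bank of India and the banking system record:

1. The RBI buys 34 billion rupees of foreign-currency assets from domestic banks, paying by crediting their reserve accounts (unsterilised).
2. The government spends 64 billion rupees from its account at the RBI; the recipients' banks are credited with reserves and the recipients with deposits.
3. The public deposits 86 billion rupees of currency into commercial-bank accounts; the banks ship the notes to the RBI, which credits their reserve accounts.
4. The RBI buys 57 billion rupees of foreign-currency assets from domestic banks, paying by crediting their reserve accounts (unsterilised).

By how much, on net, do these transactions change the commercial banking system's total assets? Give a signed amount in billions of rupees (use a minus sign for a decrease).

RBI balance sheet:
  Assets:      Foreign assets +91B
  Liabilities: Bank reserves +241B, Currency in circulation −86B, Government deposits −64B
Commercial banking system:
  Assets:      Reserves at CB +241B, Foreign assets −91B
  Liabilities: Checkable deposits +150B
Change in total bank assets = +150 billion.

+150 billion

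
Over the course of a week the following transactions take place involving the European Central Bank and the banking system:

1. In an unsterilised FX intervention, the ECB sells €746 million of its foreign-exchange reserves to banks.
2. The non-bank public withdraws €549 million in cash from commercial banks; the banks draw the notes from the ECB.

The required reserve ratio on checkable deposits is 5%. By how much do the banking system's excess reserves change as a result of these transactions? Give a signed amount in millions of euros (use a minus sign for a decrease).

FX sale €746 million: reserves −€746M, deposits 0.
Currency withdrawal €549 million: reserves −€549M, deposits −€549M.
Totals: Δreserves = −€1295M, Δdeposits = −€549M.
Δrequired reserves = 5% × −€549M = −€27.45M.
Δexcess reserves = Δreserves − Δrequired = −€1295M − (−€27.45M) = -€1267.55 million.

-€1267.55 million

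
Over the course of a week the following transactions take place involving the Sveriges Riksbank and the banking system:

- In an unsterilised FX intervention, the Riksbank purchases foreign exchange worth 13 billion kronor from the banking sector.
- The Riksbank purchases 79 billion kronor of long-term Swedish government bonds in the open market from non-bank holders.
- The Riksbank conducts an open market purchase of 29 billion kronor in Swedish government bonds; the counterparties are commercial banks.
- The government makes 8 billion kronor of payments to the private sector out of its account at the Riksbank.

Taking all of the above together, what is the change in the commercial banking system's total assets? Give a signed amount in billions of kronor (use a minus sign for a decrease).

+87 billion

FX purchase 13 billion kronor: just an asset swap on bank balance sheets → 0.
Asset purchase (from non-banks) 79 billion kronor: bank balance sheets expand → +79B.
OMO purchase (from banks) 29 billion kronor: just an asset swap on bank balance sheets → 0.
Government spending 8 billion kronor: bank balance sheets expand → +8B.
Net: 0 + 79 + 0 + 8 = +87 billion.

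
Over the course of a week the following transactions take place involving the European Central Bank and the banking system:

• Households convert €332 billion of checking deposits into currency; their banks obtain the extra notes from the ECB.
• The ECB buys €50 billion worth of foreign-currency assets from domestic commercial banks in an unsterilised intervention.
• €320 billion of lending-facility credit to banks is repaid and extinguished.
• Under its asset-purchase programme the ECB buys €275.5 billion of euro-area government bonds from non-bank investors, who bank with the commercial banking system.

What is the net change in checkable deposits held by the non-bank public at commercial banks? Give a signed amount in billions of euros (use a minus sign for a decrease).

-€56.5 billion

ECB balance sheet:
  Assets:      Securities +€275.5B, Loans to banks −€320B, Foreign assets +€50B
  Liabilities: Bank reserves −€326.5B, Currency in circulation +€332B
Commercial banking system:
  Assets:      Reserves at CB −€326.5B, Foreign assets −€50B
  Liabilities: Checkable deposits −€56.5B, Borrowings from CB −€320B
So the change in checkable deposits held by the non-bank public at commercial banks is -€56.5 billion.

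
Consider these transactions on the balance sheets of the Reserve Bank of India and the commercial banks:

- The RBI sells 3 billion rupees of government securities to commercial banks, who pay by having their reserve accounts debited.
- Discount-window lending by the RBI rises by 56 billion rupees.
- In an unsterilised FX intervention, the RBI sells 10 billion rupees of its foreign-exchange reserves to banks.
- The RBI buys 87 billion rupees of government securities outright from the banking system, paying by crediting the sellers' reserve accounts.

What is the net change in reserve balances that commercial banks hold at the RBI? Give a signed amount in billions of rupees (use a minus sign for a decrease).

OMO sale (to banks) 3 billion rupees: the buying banks pay out of their reserve balances → −3B.
Discount-window loan 56 billion rupees: the loan is credited to the bank's reserve account → +56B.
FX sale 10 billion rupees: the buying banks pay out of their reserve balances → −10B.
OMO purchase (from banks) 87 billion rupees: the RBI pays by crediting reserve accounts → +87B.
Net: −3 + 56 − 10 + 87 = +130 billion.

+130 billion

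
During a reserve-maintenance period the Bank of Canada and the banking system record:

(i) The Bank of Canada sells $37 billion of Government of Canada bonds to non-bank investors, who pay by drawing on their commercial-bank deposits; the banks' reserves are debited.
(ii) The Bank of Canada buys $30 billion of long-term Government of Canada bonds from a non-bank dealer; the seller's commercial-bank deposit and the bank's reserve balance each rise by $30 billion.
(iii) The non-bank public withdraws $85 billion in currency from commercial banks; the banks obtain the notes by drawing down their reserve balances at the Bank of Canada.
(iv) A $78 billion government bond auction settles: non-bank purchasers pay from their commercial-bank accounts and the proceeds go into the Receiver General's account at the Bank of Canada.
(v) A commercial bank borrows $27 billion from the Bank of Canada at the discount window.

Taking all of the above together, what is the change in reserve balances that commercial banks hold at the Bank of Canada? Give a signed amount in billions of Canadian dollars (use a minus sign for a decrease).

-$143 billion

Asset sale (to non-banks) $37 billion: the non-bank buyers' banks settle from reserves → −$37B.
Asset purchase (from non-banks) $30 billion: the Bank of Canada pays by crediting reserve accounts → +$30B.
Currency withdrawal $85 billion: banks swap reserves for currency → −$85B.
Government account inflow $78 billion: funds move from bank reserves into the government account → −$78B.
Discount-window loan $27 billion: the loan is credited to the bank's reserve account → +$27B.
Net: −37 + 30 − 85 − 78 + 27 = -$143 billion.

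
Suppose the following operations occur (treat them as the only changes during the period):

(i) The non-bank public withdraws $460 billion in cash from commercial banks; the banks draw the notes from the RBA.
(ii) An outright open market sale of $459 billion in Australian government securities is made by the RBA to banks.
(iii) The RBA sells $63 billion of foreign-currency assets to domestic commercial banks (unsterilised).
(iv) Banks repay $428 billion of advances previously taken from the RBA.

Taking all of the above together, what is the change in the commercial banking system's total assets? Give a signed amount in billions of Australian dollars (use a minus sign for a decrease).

RBA balance sheet:
  Assets:      Securities −$459B, Loans to banks −$428B, Foreign assets −$63B
  Liabilities: Bank reserves −$1410B, Currency in circulation +$460B
Commercial banking system:
  Assets:      Reserves at CB −$1410B, Securities +$459B, Foreign assets +$63B
  Liabilities: Checkable deposits −$460B, Borrowings from CB −$428B
Change in total bank assets = -$888 billion.

-$888 billion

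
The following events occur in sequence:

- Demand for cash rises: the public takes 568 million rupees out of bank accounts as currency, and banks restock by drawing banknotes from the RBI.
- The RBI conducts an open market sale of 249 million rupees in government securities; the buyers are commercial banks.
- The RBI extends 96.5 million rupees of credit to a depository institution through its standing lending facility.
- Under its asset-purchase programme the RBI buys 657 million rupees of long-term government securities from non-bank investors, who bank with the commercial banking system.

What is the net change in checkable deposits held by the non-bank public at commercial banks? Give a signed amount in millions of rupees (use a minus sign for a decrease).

+89 million

Currency withdrawal 568 million rupees: non-bank counterparties' bank balances fall → −568M.
OMO sale (to banks) 249 million rupees: the counterparty is a bank, so public deposits are unchanged → 0.
Discount-window loan 96.5 million rupees: the counterparty is a bank, so public deposits are unchanged → 0.
Asset purchase (from non-banks) 657 million rupees: non-bank counterparties' bank balances rise → +657M.
Net: −568 + 0 + 0 + 657 = +89 million.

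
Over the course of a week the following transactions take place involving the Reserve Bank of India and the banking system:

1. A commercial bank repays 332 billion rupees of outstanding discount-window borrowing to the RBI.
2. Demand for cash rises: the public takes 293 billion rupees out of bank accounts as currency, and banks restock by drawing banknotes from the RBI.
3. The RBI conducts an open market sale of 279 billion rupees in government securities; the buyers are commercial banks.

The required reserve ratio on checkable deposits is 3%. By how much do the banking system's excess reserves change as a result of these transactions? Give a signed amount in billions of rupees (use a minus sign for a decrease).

Discount-window repayment 332 billion rupees: reserves −332B, deposits 0.
Currency withdrawal 293 billion rupees: reserves −293B, deposits −293B.
OMO sale (to banks) 279 billion rupees: reserves −279B, deposits 0.
Totals: Δreserves = −904B, Δdeposits = −293B.
Δrequired reserves = 3% × −293B = −8.79B.
Δexcess reserves = Δreserves − Δrequired = −904B − (−8.79B) = -895.21 billion.

-895.21 billion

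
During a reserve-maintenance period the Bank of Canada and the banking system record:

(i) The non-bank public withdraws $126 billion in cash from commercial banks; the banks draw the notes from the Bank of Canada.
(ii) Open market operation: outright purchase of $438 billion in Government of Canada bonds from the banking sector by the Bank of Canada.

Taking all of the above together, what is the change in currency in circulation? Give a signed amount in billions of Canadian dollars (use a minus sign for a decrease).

Bank of Canada balance sheet:
  Assets:      Securities +$438B
  Liabilities: Bank reserves +$312B, Currency in circulation +$126B
Commercial banking system:
  Assets:      Reserves at CB +$312B, Securities −$438B
  Liabilities: Checkable deposits −$126B
So the change in currency in circulation is +$126 billion.

+$126 billion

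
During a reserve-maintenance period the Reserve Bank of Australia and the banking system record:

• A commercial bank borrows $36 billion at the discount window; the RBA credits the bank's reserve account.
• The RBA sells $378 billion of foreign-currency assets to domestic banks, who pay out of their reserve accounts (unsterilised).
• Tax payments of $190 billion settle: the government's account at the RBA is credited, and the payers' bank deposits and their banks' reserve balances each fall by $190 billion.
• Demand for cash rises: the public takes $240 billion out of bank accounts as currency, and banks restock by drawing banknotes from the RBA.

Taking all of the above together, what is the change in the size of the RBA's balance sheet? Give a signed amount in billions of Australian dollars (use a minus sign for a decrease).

Discount-window loan $36 billion: an RBA asset is acquired → +$36B.
FX sale $378 billion: an RBA asset is shed → −$378B.
Government account inflow $190 billion: only the composition of liabilities changes → 0.
Currency withdrawal $240 billion: only the composition of liabilities changes → 0.
Net: 36 − 378 + 0 + 0 = -$342 billion.

-$342 billion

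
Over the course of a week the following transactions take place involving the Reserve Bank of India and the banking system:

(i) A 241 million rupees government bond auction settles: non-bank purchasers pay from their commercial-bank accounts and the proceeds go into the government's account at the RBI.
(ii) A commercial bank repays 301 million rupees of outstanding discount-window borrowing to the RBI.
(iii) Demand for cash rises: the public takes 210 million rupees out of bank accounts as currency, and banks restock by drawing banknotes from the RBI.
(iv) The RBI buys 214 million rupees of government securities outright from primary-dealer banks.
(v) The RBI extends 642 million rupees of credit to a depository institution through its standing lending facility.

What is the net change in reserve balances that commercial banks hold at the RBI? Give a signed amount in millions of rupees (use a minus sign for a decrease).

RBI balance sheet:
  Assets:      Securities +214M, Loans to banks +341M
  Liabilities: Bank reserves +104M, Currency in circulation +210M, Government deposits +241M
Commercial banking system:
  Assets:      Reserves at CB +104M, Securities −214M
  Liabilities: Checkable deposits −451M, Borrowings from CB +341M
So the change in reserve balances that commercial banks hold at the RBI is +104 million.

+104 million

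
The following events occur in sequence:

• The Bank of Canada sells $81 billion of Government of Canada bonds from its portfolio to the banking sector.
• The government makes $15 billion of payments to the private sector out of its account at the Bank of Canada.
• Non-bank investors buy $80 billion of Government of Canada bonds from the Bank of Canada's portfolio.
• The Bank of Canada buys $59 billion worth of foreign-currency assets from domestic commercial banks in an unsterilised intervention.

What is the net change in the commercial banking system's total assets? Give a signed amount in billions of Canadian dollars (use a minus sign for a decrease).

-$65 billion

OMO sale (to banks) $81 billion: just an asset swap on bank balance sheets → 0.
Government spending $15 billion: bank balance sheets expand → +$15B.
Asset sale (to non-banks) $80 billion: bank balance sheets shrink → −$80B.
FX purchase $59 billion: just an asset swap on bank balance sheets → 0.
Net: 0 + 15 − 80 + 0 = -$65 billion.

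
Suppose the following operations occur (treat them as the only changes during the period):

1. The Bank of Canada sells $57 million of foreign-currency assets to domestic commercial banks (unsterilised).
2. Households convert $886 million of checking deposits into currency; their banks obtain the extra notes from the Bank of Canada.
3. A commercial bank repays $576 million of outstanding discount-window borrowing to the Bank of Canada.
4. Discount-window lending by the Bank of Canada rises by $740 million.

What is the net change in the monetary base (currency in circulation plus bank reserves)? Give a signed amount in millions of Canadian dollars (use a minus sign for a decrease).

FX sale $57 million: Bank of Canada balance sheet contracts → −$57M.
Currency withdrawal $886 million: just a shift between currency and reserves — both are base money → 0.
Discount-window repayment $576 million: Bank of Canada balance sheet contracts → −$576M.
Discount-window loan $740 million: Bank of Canada balance sheet expands → +$740M.
Net: −57 + 0 − 576 + 740 = +$107 million.

+$107 million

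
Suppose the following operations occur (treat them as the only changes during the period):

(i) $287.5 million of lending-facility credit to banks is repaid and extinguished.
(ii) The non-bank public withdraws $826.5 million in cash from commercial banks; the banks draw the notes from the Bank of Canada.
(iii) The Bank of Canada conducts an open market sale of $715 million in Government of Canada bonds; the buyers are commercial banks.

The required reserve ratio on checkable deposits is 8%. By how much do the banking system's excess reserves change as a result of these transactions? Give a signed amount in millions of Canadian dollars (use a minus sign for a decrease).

-$1762.88 million

Discount-window repayment $287.5 million: reserves −$287.5M, deposits 0.
Currency withdrawal $826.5 million: reserves −$826.5M, deposits −$826.5M.
OMO sale (to banks) $715 million: reserves −$715M, deposits 0.
Totals: Δreserves = −$1829M, Δdeposits = −$826.5M.
Δrequired reserves = 8% × −$826.5M = −$66.12M.
Δexcess reserves = Δreserves − Δrequired = −$1829M − (−$66.12M) = -$1762.88 million.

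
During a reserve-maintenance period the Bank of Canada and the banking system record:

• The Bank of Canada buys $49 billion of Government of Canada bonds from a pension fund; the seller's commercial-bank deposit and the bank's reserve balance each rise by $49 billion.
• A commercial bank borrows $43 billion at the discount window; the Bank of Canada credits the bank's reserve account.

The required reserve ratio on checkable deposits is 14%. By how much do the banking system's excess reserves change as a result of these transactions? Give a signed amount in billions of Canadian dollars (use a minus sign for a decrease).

+$85.14 billion

Asset purchase (from non-banks) $49 billion: reserves +$49B, deposits +$49B.
Discount-window loan $43 billion: reserves +$43B, deposits 0.
Totals: Δreserves = +$92B, Δdeposits = +$49B.
Δrequired reserves = 14% × +$49B = +$6.86B.
Δexcess reserves = Δreserves − Δrequired = +$92B − (+$6.86B) = +$85.14 billion.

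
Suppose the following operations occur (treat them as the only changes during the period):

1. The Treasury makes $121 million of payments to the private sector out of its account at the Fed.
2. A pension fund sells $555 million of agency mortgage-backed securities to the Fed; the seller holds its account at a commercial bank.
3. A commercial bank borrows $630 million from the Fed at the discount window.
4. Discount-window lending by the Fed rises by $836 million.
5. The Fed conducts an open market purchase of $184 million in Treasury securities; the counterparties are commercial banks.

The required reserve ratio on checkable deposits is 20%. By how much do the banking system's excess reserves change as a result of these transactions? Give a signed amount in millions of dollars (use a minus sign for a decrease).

+$2190.8 million

Government spending $121 million: reserves +$121M, deposits +$121M.
Asset purchase (from non-banks) $555 million: reserves +$555M, deposits +$555M.
Discount-window loan $630 million: reserves +$630M, deposits 0.
Discount-window loan $836 million: reserves +$836M, deposits 0.
OMO purchase (from banks) $184 million: reserves +$184M, deposits 0.
Totals: Δreserves = +$2326M, Δdeposits = +$676M.
Δrequired reserves = 20% × +$676M = +$135.2M.
Δexcess reserves = Δreserves − Δrequired = +$2326M − (+$135.2M) = +$2190.8 million.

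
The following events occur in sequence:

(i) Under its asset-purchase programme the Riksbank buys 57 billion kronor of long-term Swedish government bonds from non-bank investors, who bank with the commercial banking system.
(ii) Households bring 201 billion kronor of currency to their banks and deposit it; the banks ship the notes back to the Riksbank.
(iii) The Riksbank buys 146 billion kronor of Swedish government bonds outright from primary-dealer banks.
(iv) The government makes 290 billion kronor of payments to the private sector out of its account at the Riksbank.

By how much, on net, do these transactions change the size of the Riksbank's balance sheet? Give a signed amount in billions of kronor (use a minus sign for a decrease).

Asset purchase (from non-banks) 57 billion kronor: a Riksbank asset is acquired → +57B.
Currency deposit 201 billion kronor: only the composition of liabilities changes → 0.
OMO purchase (from banks) 146 billion kronor: a Riksbank asset is acquired → +146B.
Government spending 290 billion kronor: only the composition of liabilities changes → 0.
Net: 57 + 0 + 146 + 0 = +203 billion.

+203 billion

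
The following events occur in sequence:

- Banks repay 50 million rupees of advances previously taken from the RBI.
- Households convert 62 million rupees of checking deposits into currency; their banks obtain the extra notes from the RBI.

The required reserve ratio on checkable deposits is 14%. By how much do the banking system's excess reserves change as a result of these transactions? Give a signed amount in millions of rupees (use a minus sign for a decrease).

-103.32 million

Discount-window repayment 50 million rupees: reserves −50M, deposits 0.
Currency withdrawal 62 million rupees: reserves −62M, deposits −62M.
Totals: Δreserves = −112M, Δdeposits = −62M.
Δrequired reserves = 14% × −62M = −8.68M.
Δexcess reserves = Δreserves − Δrequired = −112M − (−8.68M) = -103.32 million.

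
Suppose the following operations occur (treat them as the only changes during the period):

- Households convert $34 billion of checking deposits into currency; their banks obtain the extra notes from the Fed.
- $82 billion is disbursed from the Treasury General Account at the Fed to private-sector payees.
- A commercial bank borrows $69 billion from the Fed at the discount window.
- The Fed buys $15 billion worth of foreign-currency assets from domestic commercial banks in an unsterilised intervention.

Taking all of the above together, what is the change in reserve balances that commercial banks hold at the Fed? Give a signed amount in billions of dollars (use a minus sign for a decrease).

+$132 billion

Currency withdrawal $34 billion: banks swap reserves for currency → −$34B.
Government spending $82 billion: government payments flow into bank reserve accounts → +$82B.
Discount-window loan $69 billion: the loan is credited to the bank's reserve account → +$69B.
FX purchase $15 billion: the Fed pays by crediting reserve accounts → +$15B.
Net: −34 + 82 + 69 + 15 = +$132 billion.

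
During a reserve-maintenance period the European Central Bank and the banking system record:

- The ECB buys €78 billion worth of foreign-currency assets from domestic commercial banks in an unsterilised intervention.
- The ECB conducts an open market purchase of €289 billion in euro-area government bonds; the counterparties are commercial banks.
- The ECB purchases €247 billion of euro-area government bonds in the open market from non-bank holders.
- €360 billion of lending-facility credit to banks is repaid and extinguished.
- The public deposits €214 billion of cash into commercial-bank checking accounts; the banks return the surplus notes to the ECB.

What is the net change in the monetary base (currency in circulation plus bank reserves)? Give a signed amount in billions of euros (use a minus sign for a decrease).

+€254 billion

FX purchase €78 billion: ECB balance sheet expands → +€78B.
OMO purchase (from banks) €289 billion: ECB balance sheet expands → +€289B.
Asset purchase (from non-banks) €247 billion: ECB balance sheet expands → +€247B.
Discount-window repayment €360 billion: ECB balance sheet contracts → −€360B.
Currency deposit €214 billion: just a shift between currency and reserves — both are base money → 0.
Net: 78 + 289 + 247 − 360 + 0 = +€254 billion.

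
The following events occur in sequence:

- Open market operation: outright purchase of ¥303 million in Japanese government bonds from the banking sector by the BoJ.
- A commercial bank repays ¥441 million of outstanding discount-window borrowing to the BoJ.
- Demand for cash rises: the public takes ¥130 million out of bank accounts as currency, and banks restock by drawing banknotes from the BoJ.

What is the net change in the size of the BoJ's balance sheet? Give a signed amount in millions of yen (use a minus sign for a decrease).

BoJ balance sheet:
  Assets:      Securities +¥303M, Loans to banks −¥441M
  Liabilities: Bank reserves −¥268M, Currency in circulation +¥130M
Commercial banking system:
  Assets:      Reserves at CB −¥268M, Securities −¥303M
  Liabilities: Checkable deposits −¥130M, Borrowings from CB −¥441M
Change in total BoJ assets = -¥138 million.

-¥138 million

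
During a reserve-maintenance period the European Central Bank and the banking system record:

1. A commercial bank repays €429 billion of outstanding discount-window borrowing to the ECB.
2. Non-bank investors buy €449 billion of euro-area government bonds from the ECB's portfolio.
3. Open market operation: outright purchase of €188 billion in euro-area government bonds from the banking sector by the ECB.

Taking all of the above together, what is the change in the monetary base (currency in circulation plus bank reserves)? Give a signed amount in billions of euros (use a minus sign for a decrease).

-€690 billion

ECB balance sheet:
  Assets:      Securities −€261B, Loans to banks −€429B
  Liabilities: Bank reserves −€690B
Commercial banking system:
  Assets:      Reserves at CB −€690B, Securities −€188B
  Liabilities: Checkable deposits −€449B, Borrowings from CB −€429B
Monetary base = currency + reserves: 0 + (−€690B) = -€690 billion.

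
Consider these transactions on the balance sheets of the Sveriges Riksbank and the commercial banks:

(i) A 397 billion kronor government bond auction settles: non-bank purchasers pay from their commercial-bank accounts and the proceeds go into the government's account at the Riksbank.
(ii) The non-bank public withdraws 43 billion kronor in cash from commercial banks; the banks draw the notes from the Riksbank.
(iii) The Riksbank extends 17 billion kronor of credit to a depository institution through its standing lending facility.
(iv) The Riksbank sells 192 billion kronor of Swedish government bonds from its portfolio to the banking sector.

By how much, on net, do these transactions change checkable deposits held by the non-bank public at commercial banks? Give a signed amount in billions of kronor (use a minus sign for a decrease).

-440 billion

Riksbank balance sheet:
  Assets:      Securities −192B, Loans to banks +17B
  Liabilities: Bank reserves −615B, Currency in circulation +43B, Government deposits +397B
Commercial banking system:
  Assets:      Reserves at CB −615B, Securities +192B
  Liabilities: Checkable deposits −440B, Borrowings from CB +17B
So the change in checkable deposits held by the non-bank public at commercial banks is -440 billion.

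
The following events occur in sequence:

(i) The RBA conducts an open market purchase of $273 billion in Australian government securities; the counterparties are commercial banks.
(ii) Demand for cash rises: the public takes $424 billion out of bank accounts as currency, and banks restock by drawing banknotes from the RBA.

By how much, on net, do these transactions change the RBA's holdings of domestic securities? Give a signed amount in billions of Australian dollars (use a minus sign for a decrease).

+$273 billion

OMO purchase (from banks) $273 billion: securities added to the RBA's portfolio → +$273B.
Currency withdrawal $424 billion: the RBA's securities portfolio is untouched → 0.
Net: 273 + 0 = +$273 billion.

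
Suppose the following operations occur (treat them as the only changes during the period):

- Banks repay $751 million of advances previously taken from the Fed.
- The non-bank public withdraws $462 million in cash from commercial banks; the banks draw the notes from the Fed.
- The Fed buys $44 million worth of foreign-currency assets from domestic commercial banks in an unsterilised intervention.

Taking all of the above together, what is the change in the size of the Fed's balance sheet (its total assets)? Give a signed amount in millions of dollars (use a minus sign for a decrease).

-$707 million

Fed balance sheet:
  Assets:      Loans to banks −$751M, Foreign assets +$44M
  Liabilities: Bank reserves −$1169M, Currency in circulation +$462M
Commercial banking system:
  Assets:      Reserves at CB −$1169M, Foreign assets −$44M
  Liabilities: Checkable deposits −$462M, Borrowings from CB −$751M
Change in total Fed assets = -$707 million.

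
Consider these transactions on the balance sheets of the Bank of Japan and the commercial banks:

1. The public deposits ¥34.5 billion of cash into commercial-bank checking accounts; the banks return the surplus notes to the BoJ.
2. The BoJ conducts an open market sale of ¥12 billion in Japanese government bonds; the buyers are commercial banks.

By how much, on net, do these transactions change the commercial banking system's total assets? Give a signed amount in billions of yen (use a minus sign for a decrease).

BoJ balance sheet:
  Assets:      Securities −¥12B
  Liabilities: Bank reserves +¥22.5B, Currency in circulation −¥34.5B
Commercial banking system:
  Assets:      Reserves at CB +¥22.5B, Securities +¥12B
  Liabilities: Checkable deposits +¥34.5B
Change in total bank assets = +¥34.5 billion.

+¥34.5 billion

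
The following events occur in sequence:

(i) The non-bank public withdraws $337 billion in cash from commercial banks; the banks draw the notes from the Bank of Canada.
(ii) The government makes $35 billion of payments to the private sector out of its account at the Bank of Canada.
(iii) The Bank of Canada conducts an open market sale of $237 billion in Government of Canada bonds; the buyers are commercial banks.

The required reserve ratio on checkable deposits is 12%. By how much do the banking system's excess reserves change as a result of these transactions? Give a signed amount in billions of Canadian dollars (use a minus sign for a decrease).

Currency withdrawal $337 billion: reserves −$337B, deposits −$337B.
Government spending $35 billion: reserves +$35B, deposits +$35B.
OMO sale (to banks) $237 billion: reserves −$237B, deposits 0.
Totals: Δreserves = −$539B, Δdeposits = −$302B.
Δrequired reserves = 12% × −$302B = −$36.24B.
Δexcess reserves = Δreserves − Δrequired = −$539B − (−$36.24B) = -$502.76 billion.

-$502.76 billion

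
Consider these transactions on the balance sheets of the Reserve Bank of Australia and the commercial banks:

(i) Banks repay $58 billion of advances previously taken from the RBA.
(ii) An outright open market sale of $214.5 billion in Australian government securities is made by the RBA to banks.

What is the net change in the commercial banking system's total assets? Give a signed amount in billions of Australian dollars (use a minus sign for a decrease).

-$58 billion

Discount-window repayment $58 billion: bank balance sheets shrink → −$58B.
OMO sale (to banks) $214.5 billion: just an asset swap on bank balance sheets → 0.
Net: −58 + 0 = -$58 billion.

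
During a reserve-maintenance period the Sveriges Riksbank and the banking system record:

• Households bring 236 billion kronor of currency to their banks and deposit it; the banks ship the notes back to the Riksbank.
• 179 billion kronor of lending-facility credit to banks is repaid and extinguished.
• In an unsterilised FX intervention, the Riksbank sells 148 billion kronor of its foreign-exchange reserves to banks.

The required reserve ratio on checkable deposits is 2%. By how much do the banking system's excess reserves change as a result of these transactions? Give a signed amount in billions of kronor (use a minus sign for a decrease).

Currency deposit 236 billion kronor: reserves +236B, deposits +236B.
Discount-window repayment 179 billion kronor: reserves −179B, deposits 0.
FX sale 148 billion kronor: reserves −148B, deposits 0.
Totals: Δreserves = −91B, Δdeposits = +236B.
Δrequired reserves = 2% × +236B = +4.72B.
Δexcess reserves = Δreserves − Δrequired = −91B − (+4.72B) = -95.72 billion.

-95.72 billion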